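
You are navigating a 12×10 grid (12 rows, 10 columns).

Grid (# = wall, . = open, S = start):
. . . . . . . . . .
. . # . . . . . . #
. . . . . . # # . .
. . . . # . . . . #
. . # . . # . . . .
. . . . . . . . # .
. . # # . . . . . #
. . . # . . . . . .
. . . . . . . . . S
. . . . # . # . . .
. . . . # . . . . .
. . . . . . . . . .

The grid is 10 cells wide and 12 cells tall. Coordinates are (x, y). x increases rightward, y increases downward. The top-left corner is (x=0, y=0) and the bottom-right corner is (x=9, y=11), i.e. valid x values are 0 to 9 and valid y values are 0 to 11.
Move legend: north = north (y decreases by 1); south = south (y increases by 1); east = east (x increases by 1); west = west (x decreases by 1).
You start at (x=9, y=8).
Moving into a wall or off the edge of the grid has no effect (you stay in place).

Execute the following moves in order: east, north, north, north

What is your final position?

Answer: Final position: (x=9, y=7)

Derivation:
Start: (x=9, y=8)
  east (east): blocked, stay at (x=9, y=8)
  north (north): (x=9, y=8) -> (x=9, y=7)
  north (north): blocked, stay at (x=9, y=7)
  north (north): blocked, stay at (x=9, y=7)
Final: (x=9, y=7)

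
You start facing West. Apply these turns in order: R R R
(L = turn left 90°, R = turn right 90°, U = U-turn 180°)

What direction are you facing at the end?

Start: West
  R (right (90° clockwise)) -> North
  R (right (90° clockwise)) -> East
  R (right (90° clockwise)) -> South
Final: South

Answer: Final heading: South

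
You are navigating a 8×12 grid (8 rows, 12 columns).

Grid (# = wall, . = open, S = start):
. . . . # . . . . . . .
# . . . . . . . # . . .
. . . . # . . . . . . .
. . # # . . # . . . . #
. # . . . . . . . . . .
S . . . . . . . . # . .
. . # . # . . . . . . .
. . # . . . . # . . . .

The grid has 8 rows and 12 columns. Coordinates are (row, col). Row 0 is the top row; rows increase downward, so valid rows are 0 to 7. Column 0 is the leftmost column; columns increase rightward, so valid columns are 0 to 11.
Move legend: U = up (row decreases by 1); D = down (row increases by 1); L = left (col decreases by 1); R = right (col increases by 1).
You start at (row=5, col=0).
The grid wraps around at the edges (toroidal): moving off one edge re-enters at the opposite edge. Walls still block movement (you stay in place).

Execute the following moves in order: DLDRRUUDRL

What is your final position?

Start: (row=5, col=0)
  D (down): (row=5, col=0) -> (row=6, col=0)
  L (left): (row=6, col=0) -> (row=6, col=11)
  D (down): (row=6, col=11) -> (row=7, col=11)
  R (right): (row=7, col=11) -> (row=7, col=0)
  R (right): (row=7, col=0) -> (row=7, col=1)
  U (up): (row=7, col=1) -> (row=6, col=1)
  U (up): (row=6, col=1) -> (row=5, col=1)
  D (down): (row=5, col=1) -> (row=6, col=1)
  R (right): blocked, stay at (row=6, col=1)
  L (left): (row=6, col=1) -> (row=6, col=0)
Final: (row=6, col=0)

Answer: Final position: (row=6, col=0)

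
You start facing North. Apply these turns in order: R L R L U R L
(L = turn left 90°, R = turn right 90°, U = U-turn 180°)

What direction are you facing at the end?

Start: North
  R (right (90° clockwise)) -> East
  L (left (90° counter-clockwise)) -> North
  R (right (90° clockwise)) -> East
  L (left (90° counter-clockwise)) -> North
  U (U-turn (180°)) -> South
  R (right (90° clockwise)) -> West
  L (left (90° counter-clockwise)) -> South
Final: South

Answer: Final heading: South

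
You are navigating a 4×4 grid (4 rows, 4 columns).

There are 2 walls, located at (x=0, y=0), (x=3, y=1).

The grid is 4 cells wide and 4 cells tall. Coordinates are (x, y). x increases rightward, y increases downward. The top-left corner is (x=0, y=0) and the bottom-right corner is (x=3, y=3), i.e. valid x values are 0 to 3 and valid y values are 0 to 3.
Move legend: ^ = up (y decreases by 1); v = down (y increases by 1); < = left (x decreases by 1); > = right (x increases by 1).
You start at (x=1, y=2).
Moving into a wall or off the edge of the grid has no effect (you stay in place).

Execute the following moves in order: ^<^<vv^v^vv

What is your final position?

Answer: Final position: (x=0, y=3)

Derivation:
Start: (x=1, y=2)
  ^ (up): (x=1, y=2) -> (x=1, y=1)
  < (left): (x=1, y=1) -> (x=0, y=1)
  ^ (up): blocked, stay at (x=0, y=1)
  < (left): blocked, stay at (x=0, y=1)
  v (down): (x=0, y=1) -> (x=0, y=2)
  v (down): (x=0, y=2) -> (x=0, y=3)
  ^ (up): (x=0, y=3) -> (x=0, y=2)
  v (down): (x=0, y=2) -> (x=0, y=3)
  ^ (up): (x=0, y=3) -> (x=0, y=2)
  v (down): (x=0, y=2) -> (x=0, y=3)
  v (down): blocked, stay at (x=0, y=3)
Final: (x=0, y=3)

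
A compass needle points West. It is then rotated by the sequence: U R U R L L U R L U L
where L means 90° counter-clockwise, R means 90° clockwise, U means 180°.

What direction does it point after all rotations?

Start: West
  U (U-turn (180°)) -> East
  R (right (90° clockwise)) -> South
  U (U-turn (180°)) -> North
  R (right (90° clockwise)) -> East
  L (left (90° counter-clockwise)) -> North
  L (left (90° counter-clockwise)) -> West
  U (U-turn (180°)) -> East
  R (right (90° clockwise)) -> South
  L (left (90° counter-clockwise)) -> East
  U (U-turn (180°)) -> West
  L (left (90° counter-clockwise)) -> South
Final: South

Answer: Final heading: South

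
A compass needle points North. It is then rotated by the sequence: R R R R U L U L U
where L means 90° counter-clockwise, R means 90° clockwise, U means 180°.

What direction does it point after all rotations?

Start: North
  R (right (90° clockwise)) -> East
  R (right (90° clockwise)) -> South
  R (right (90° clockwise)) -> West
  R (right (90° clockwise)) -> North
  U (U-turn (180°)) -> South
  L (left (90° counter-clockwise)) -> East
  U (U-turn (180°)) -> West
  L (left (90° counter-clockwise)) -> South
  U (U-turn (180°)) -> North
Final: North

Answer: Final heading: North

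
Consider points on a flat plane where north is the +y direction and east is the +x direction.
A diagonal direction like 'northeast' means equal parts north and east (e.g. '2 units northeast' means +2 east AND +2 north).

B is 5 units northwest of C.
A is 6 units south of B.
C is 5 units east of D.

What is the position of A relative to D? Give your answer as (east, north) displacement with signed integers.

Answer: A is at (east=0, north=-1) relative to D.

Derivation:
Place D at the origin (east=0, north=0).
  C is 5 units east of D: delta (east=+5, north=+0); C at (east=5, north=0).
  B is 5 units northwest of C: delta (east=-5, north=+5); B at (east=0, north=5).
  A is 6 units south of B: delta (east=+0, north=-6); A at (east=0, north=-1).
Therefore A relative to D: (east=0, north=-1).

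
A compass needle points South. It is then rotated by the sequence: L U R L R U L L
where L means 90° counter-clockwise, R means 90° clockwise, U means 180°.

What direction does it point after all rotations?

Answer: Final heading: North

Derivation:
Start: South
  L (left (90° counter-clockwise)) -> East
  U (U-turn (180°)) -> West
  R (right (90° clockwise)) -> North
  L (left (90° counter-clockwise)) -> West
  R (right (90° clockwise)) -> North
  U (U-turn (180°)) -> South
  L (left (90° counter-clockwise)) -> East
  L (left (90° counter-clockwise)) -> North
Final: North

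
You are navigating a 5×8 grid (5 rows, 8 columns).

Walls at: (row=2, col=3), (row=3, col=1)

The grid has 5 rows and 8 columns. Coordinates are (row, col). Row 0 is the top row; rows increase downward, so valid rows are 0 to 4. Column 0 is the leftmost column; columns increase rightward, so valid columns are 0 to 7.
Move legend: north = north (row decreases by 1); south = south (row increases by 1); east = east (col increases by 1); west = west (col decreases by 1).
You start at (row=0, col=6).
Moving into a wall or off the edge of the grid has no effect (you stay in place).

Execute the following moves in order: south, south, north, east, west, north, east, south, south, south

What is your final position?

Start: (row=0, col=6)
  south (south): (row=0, col=6) -> (row=1, col=6)
  south (south): (row=1, col=6) -> (row=2, col=6)
  north (north): (row=2, col=6) -> (row=1, col=6)
  east (east): (row=1, col=6) -> (row=1, col=7)
  west (west): (row=1, col=7) -> (row=1, col=6)
  north (north): (row=1, col=6) -> (row=0, col=6)
  east (east): (row=0, col=6) -> (row=0, col=7)
  south (south): (row=0, col=7) -> (row=1, col=7)
  south (south): (row=1, col=7) -> (row=2, col=7)
  south (south): (row=2, col=7) -> (row=3, col=7)
Final: (row=3, col=7)

Answer: Final position: (row=3, col=7)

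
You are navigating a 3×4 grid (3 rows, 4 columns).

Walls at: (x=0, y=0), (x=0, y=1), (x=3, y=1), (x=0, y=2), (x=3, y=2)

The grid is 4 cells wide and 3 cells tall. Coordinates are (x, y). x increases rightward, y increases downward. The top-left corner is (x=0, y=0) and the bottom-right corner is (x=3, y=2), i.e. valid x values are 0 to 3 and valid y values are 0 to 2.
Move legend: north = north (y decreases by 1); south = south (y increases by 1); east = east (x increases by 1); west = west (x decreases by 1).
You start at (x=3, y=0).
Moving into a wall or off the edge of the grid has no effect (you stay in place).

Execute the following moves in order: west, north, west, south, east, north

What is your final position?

Start: (x=3, y=0)
  west (west): (x=3, y=0) -> (x=2, y=0)
  north (north): blocked, stay at (x=2, y=0)
  west (west): (x=2, y=0) -> (x=1, y=0)
  south (south): (x=1, y=0) -> (x=1, y=1)
  east (east): (x=1, y=1) -> (x=2, y=1)
  north (north): (x=2, y=1) -> (x=2, y=0)
Final: (x=2, y=0)

Answer: Final position: (x=2, y=0)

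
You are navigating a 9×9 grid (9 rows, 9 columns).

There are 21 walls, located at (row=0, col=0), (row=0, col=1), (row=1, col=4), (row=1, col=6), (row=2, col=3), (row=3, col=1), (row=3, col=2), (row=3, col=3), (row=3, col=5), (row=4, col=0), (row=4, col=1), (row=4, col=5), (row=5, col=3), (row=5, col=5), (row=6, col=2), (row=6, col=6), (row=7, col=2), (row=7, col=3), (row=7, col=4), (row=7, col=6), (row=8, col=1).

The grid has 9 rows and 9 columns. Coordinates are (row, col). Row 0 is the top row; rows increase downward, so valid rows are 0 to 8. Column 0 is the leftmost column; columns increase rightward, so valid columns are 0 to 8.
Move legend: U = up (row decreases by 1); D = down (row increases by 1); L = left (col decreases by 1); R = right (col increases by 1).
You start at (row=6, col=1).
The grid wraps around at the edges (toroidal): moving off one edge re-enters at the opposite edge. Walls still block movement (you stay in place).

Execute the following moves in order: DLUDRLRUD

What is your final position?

Start: (row=6, col=1)
  D (down): (row=6, col=1) -> (row=7, col=1)
  L (left): (row=7, col=1) -> (row=7, col=0)
  U (up): (row=7, col=0) -> (row=6, col=0)
  D (down): (row=6, col=0) -> (row=7, col=0)
  R (right): (row=7, col=0) -> (row=7, col=1)
  L (left): (row=7, col=1) -> (row=7, col=0)
  R (right): (row=7, col=0) -> (row=7, col=1)
  U (up): (row=7, col=1) -> (row=6, col=1)
  D (down): (row=6, col=1) -> (row=7, col=1)
Final: (row=7, col=1)

Answer: Final position: (row=7, col=1)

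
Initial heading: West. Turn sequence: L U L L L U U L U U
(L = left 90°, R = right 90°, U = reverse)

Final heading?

Start: West
  L (left (90° counter-clockwise)) -> South
  U (U-turn (180°)) -> North
  L (left (90° counter-clockwise)) -> West
  L (left (90° counter-clockwise)) -> South
  L (left (90° counter-clockwise)) -> East
  U (U-turn (180°)) -> West
  U (U-turn (180°)) -> East
  L (left (90° counter-clockwise)) -> North
  U (U-turn (180°)) -> South
  U (U-turn (180°)) -> North
Final: North

Answer: Final heading: North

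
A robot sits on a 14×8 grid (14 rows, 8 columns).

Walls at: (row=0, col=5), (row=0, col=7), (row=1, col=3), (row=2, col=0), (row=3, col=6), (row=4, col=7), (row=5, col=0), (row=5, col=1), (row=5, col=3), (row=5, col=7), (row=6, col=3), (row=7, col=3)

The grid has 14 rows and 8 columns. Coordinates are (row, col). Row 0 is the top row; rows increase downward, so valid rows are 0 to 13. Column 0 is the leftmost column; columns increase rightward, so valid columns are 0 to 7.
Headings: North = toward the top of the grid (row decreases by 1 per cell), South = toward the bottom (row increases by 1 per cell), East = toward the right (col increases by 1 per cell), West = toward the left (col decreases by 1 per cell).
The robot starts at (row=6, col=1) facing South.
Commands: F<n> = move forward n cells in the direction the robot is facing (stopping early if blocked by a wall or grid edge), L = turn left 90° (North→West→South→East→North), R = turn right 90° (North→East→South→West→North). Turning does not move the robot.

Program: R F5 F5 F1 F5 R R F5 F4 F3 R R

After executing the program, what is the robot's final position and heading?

Answer: Final position: (row=6, col=2), facing West

Derivation:
Start: (row=6, col=1), facing South
  R: turn right, now facing West
  F5: move forward 1/5 (blocked), now at (row=6, col=0)
  F5: move forward 0/5 (blocked), now at (row=6, col=0)
  F1: move forward 0/1 (blocked), now at (row=6, col=0)
  F5: move forward 0/5 (blocked), now at (row=6, col=0)
  R: turn right, now facing North
  R: turn right, now facing East
  F5: move forward 2/5 (blocked), now at (row=6, col=2)
  F4: move forward 0/4 (blocked), now at (row=6, col=2)
  F3: move forward 0/3 (blocked), now at (row=6, col=2)
  R: turn right, now facing South
  R: turn right, now facing West
Final: (row=6, col=2), facing West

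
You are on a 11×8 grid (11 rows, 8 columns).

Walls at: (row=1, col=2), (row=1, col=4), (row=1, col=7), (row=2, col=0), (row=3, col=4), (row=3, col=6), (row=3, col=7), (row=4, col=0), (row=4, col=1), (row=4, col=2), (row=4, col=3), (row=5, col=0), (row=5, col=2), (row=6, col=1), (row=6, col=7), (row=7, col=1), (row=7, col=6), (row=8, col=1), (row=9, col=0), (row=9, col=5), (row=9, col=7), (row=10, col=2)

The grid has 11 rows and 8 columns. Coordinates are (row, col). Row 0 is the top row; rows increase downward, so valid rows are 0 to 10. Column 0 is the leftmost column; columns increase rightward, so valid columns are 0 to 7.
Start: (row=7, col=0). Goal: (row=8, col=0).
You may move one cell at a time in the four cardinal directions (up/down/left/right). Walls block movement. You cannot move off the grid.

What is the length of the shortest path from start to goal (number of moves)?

BFS from (row=7, col=0) until reaching (row=8, col=0):
  Distance 0: (row=7, col=0)
  Distance 1: (row=6, col=0), (row=8, col=0)  <- goal reached here
One shortest path (1 moves): (row=7, col=0) -> (row=8, col=0)

Answer: Shortest path length: 1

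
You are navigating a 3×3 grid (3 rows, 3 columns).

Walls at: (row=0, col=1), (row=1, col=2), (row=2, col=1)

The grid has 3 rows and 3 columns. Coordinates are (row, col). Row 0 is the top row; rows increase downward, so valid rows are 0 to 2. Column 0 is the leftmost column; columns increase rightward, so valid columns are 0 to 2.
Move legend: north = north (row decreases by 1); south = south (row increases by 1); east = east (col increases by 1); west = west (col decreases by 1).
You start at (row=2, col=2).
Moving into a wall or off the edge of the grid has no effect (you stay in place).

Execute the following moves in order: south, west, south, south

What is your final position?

Answer: Final position: (row=2, col=2)

Derivation:
Start: (row=2, col=2)
  south (south): blocked, stay at (row=2, col=2)
  west (west): blocked, stay at (row=2, col=2)
  south (south): blocked, stay at (row=2, col=2)
  south (south): blocked, stay at (row=2, col=2)
Final: (row=2, col=2)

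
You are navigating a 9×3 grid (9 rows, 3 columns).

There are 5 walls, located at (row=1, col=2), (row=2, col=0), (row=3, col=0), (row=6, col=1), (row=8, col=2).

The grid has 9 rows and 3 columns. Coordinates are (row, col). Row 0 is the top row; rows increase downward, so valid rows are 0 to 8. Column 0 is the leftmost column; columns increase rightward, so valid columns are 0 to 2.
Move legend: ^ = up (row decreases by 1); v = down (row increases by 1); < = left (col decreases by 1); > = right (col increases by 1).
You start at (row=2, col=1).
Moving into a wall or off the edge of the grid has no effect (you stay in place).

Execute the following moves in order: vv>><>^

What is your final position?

Start: (row=2, col=1)
  v (down): (row=2, col=1) -> (row=3, col=1)
  v (down): (row=3, col=1) -> (row=4, col=1)
  > (right): (row=4, col=1) -> (row=4, col=2)
  > (right): blocked, stay at (row=4, col=2)
  < (left): (row=4, col=2) -> (row=4, col=1)
  > (right): (row=4, col=1) -> (row=4, col=2)
  ^ (up): (row=4, col=2) -> (row=3, col=2)
Final: (row=3, col=2)

Answer: Final position: (row=3, col=2)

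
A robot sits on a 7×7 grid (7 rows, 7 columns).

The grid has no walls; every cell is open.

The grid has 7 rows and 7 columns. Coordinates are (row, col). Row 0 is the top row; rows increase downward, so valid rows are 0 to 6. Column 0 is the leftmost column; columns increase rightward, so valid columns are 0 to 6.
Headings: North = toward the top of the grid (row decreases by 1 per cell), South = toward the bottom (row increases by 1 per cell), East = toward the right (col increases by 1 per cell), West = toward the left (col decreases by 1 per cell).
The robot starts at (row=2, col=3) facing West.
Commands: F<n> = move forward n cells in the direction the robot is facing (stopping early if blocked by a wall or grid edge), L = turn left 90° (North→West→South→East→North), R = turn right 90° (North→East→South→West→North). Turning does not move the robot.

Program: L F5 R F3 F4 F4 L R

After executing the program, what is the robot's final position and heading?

Answer: Final position: (row=6, col=0), facing West

Derivation:
Start: (row=2, col=3), facing West
  L: turn left, now facing South
  F5: move forward 4/5 (blocked), now at (row=6, col=3)
  R: turn right, now facing West
  F3: move forward 3, now at (row=6, col=0)
  F4: move forward 0/4 (blocked), now at (row=6, col=0)
  F4: move forward 0/4 (blocked), now at (row=6, col=0)
  L: turn left, now facing South
  R: turn right, now facing West
Final: (row=6, col=0), facing West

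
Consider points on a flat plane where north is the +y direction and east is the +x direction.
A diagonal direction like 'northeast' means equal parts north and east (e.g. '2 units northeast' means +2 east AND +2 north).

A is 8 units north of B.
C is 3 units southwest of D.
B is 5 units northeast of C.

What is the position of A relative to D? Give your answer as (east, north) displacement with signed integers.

Place D at the origin (east=0, north=0).
  C is 3 units southwest of D: delta (east=-3, north=-3); C at (east=-3, north=-3).
  B is 5 units northeast of C: delta (east=+5, north=+5); B at (east=2, north=2).
  A is 8 units north of B: delta (east=+0, north=+8); A at (east=2, north=10).
Therefore A relative to D: (east=2, north=10).

Answer: A is at (east=2, north=10) relative to D.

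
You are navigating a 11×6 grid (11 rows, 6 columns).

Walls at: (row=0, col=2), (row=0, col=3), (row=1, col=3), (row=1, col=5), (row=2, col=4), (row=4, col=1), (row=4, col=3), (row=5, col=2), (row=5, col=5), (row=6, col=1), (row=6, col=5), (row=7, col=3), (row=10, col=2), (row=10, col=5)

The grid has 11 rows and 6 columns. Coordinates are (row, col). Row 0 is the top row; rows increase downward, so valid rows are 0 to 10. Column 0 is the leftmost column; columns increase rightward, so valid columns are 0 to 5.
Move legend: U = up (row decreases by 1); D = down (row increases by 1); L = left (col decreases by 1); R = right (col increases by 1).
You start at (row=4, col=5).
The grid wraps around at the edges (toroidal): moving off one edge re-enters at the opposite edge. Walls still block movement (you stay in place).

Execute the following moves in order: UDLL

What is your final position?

Answer: Final position: (row=4, col=4)

Derivation:
Start: (row=4, col=5)
  U (up): (row=4, col=5) -> (row=3, col=5)
  D (down): (row=3, col=5) -> (row=4, col=5)
  L (left): (row=4, col=5) -> (row=4, col=4)
  L (left): blocked, stay at (row=4, col=4)
Final: (row=4, col=4)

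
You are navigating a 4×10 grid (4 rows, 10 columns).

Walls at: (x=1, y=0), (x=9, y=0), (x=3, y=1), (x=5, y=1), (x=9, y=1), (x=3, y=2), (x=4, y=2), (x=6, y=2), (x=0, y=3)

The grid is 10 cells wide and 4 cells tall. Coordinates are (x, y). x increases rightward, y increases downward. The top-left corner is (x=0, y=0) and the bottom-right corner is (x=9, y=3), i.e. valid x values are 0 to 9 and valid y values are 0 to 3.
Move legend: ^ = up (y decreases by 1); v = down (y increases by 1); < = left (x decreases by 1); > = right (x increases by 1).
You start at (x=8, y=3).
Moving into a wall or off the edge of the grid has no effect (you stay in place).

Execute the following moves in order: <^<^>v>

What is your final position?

Start: (x=8, y=3)
  < (left): (x=8, y=3) -> (x=7, y=3)
  ^ (up): (x=7, y=3) -> (x=7, y=2)
  < (left): blocked, stay at (x=7, y=2)
  ^ (up): (x=7, y=2) -> (x=7, y=1)
  > (right): (x=7, y=1) -> (x=8, y=1)
  v (down): (x=8, y=1) -> (x=8, y=2)
  > (right): (x=8, y=2) -> (x=9, y=2)
Final: (x=9, y=2)

Answer: Final position: (x=9, y=2)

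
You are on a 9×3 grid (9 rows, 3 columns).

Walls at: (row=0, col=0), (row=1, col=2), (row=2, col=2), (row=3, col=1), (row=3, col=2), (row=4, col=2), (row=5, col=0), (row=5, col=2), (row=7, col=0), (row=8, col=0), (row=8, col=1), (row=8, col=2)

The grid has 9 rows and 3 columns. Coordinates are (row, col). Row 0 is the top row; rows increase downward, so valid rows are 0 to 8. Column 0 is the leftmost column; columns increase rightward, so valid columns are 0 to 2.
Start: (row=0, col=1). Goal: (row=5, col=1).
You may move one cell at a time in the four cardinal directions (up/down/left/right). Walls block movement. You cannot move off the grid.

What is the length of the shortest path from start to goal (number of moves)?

Answer: Shortest path length: 7

Derivation:
BFS from (row=0, col=1) until reaching (row=5, col=1):
  Distance 0: (row=0, col=1)
  Distance 1: (row=0, col=2), (row=1, col=1)
  Distance 2: (row=1, col=0), (row=2, col=1)
  Distance 3: (row=2, col=0)
  Distance 4: (row=3, col=0)
  Distance 5: (row=4, col=0)
  Distance 6: (row=4, col=1)
  Distance 7: (row=5, col=1)  <- goal reached here
One shortest path (7 moves): (row=0, col=1) -> (row=1, col=1) -> (row=1, col=0) -> (row=2, col=0) -> (row=3, col=0) -> (row=4, col=0) -> (row=4, col=1) -> (row=5, col=1)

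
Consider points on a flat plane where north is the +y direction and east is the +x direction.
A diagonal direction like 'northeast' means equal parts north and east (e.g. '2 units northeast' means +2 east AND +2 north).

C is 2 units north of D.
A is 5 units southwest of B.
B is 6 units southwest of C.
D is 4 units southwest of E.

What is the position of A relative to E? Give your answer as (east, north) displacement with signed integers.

Answer: A is at (east=-15, north=-13) relative to E.

Derivation:
Place E at the origin (east=0, north=0).
  D is 4 units southwest of E: delta (east=-4, north=-4); D at (east=-4, north=-4).
  C is 2 units north of D: delta (east=+0, north=+2); C at (east=-4, north=-2).
  B is 6 units southwest of C: delta (east=-6, north=-6); B at (east=-10, north=-8).
  A is 5 units southwest of B: delta (east=-5, north=-5); A at (east=-15, north=-13).
Therefore A relative to E: (east=-15, north=-13).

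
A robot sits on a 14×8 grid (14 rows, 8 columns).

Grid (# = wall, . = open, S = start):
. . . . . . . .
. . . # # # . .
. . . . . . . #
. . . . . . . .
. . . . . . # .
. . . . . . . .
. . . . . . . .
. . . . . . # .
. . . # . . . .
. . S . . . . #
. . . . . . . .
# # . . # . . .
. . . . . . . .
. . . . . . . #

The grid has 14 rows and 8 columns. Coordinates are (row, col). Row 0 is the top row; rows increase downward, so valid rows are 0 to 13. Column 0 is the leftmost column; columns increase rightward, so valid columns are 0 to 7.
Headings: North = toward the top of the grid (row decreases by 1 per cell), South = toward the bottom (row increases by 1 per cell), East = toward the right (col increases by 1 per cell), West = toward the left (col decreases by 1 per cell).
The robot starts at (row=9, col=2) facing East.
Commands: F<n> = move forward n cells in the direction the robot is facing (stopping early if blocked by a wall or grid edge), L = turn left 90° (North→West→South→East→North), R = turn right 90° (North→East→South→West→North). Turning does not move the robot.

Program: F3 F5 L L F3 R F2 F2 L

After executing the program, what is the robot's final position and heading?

Start: (row=9, col=2), facing East
  F3: move forward 3, now at (row=9, col=5)
  F5: move forward 1/5 (blocked), now at (row=9, col=6)
  L: turn left, now facing North
  L: turn left, now facing West
  F3: move forward 3, now at (row=9, col=3)
  R: turn right, now facing North
  F2: move forward 0/2 (blocked), now at (row=9, col=3)
  F2: move forward 0/2 (blocked), now at (row=9, col=3)
  L: turn left, now facing West
Final: (row=9, col=3), facing West

Answer: Final position: (row=9, col=3), facing West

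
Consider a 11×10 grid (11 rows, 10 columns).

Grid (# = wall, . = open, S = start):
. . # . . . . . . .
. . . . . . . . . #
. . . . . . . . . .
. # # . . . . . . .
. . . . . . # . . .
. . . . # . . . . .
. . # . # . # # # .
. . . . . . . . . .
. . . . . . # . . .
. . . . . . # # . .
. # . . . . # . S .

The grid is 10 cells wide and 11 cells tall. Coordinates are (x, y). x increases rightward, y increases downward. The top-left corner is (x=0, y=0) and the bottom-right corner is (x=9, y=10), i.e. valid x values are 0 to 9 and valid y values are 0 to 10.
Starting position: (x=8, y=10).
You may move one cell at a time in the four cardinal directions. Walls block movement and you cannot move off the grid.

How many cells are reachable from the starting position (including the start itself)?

Answer: Reachable cells: 94

Derivation:
BFS flood-fill from (x=8, y=10):
  Distance 0: (x=8, y=10)
  Distance 1: (x=8, y=9), (x=7, y=10), (x=9, y=10)
  Distance 2: (x=8, y=8), (x=9, y=9)
  Distance 3: (x=8, y=7), (x=7, y=8), (x=9, y=8)
  Distance 4: (x=7, y=7), (x=9, y=7)
  Distance 5: (x=9, y=6), (x=6, y=7)
  Distance 6: (x=9, y=5), (x=5, y=7)
  Distance 7: (x=9, y=4), (x=8, y=5), (x=5, y=6), (x=4, y=7), (x=5, y=8)
  Distance 8: (x=9, y=3), (x=8, y=4), (x=5, y=5), (x=7, y=5), (x=3, y=7), (x=4, y=8), (x=5, y=9)
  Distance 9: (x=9, y=2), (x=8, y=3), (x=5, y=4), (x=7, y=4), (x=6, y=5), (x=3, y=6), (x=2, y=7), (x=3, y=8), (x=4, y=9), (x=5, y=10)
  Distance 10: (x=8, y=2), (x=5, y=3), (x=7, y=3), (x=4, y=4), (x=3, y=5), (x=1, y=7), (x=2, y=8), (x=3, y=9), (x=4, y=10)
  Distance 11: (x=8, y=1), (x=5, y=2), (x=7, y=2), (x=4, y=3), (x=6, y=3), (x=3, y=4), (x=2, y=5), (x=1, y=6), (x=0, y=7), (x=1, y=8), (x=2, y=9), (x=3, y=10)
  Distance 12: (x=8, y=0), (x=5, y=1), (x=7, y=1), (x=4, y=2), (x=6, y=2), (x=3, y=3), (x=2, y=4), (x=1, y=5), (x=0, y=6), (x=0, y=8), (x=1, y=9), (x=2, y=10)
  Distance 13: (x=5, y=0), (x=7, y=0), (x=9, y=0), (x=4, y=1), (x=6, y=1), (x=3, y=2), (x=1, y=4), (x=0, y=5), (x=0, y=9)
  Distance 14: (x=4, y=0), (x=6, y=0), (x=3, y=1), (x=2, y=2), (x=0, y=4), (x=0, y=10)
  Distance 15: (x=3, y=0), (x=2, y=1), (x=1, y=2), (x=0, y=3)
  Distance 16: (x=1, y=1), (x=0, y=2)
  Distance 17: (x=1, y=0), (x=0, y=1)
  Distance 18: (x=0, y=0)
Total reachable: 94 (grid has 94 open cells total)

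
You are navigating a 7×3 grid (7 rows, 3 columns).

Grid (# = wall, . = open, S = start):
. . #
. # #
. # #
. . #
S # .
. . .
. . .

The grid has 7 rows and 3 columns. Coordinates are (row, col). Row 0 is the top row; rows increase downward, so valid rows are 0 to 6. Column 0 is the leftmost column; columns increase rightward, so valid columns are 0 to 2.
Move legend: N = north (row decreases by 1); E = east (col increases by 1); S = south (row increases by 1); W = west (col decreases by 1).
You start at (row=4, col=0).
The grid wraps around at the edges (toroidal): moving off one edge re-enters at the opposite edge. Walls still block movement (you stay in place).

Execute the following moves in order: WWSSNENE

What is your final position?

Start: (row=4, col=0)
  W (west): (row=4, col=0) -> (row=4, col=2)
  W (west): blocked, stay at (row=4, col=2)
  S (south): (row=4, col=2) -> (row=5, col=2)
  S (south): (row=5, col=2) -> (row=6, col=2)
  N (north): (row=6, col=2) -> (row=5, col=2)
  E (east): (row=5, col=2) -> (row=5, col=0)
  N (north): (row=5, col=0) -> (row=4, col=0)
  E (east): blocked, stay at (row=4, col=0)
Final: (row=4, col=0)

Answer: Final position: (row=4, col=0)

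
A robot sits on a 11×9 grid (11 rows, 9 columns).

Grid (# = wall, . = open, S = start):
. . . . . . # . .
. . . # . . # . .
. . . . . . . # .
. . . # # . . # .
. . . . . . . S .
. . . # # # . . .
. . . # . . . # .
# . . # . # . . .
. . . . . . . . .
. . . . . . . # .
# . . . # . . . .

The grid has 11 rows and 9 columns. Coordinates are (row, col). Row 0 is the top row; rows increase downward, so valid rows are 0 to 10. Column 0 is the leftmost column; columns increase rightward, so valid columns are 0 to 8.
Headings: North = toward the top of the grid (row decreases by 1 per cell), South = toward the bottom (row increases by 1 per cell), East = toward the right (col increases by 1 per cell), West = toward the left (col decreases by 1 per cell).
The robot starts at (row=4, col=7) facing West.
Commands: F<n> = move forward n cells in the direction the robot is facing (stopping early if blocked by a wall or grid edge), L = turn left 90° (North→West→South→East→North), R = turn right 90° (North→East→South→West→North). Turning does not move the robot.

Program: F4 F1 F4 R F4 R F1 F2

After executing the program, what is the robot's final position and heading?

Start: (row=4, col=7), facing West
  F4: move forward 4, now at (row=4, col=3)
  F1: move forward 1, now at (row=4, col=2)
  F4: move forward 2/4 (blocked), now at (row=4, col=0)
  R: turn right, now facing North
  F4: move forward 4, now at (row=0, col=0)
  R: turn right, now facing East
  F1: move forward 1, now at (row=0, col=1)
  F2: move forward 2, now at (row=0, col=3)
Final: (row=0, col=3), facing East

Answer: Final position: (row=0, col=3), facing East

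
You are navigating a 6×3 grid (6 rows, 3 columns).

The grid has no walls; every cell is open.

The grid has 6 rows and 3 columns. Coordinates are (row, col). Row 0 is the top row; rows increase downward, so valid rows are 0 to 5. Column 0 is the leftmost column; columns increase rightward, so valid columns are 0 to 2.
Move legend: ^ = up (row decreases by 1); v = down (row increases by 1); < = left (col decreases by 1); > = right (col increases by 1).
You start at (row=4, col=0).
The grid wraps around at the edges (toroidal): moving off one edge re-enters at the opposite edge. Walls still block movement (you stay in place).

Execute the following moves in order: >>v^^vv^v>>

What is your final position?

Answer: Final position: (row=5, col=1)

Derivation:
Start: (row=4, col=0)
  > (right): (row=4, col=0) -> (row=4, col=1)
  > (right): (row=4, col=1) -> (row=4, col=2)
  v (down): (row=4, col=2) -> (row=5, col=2)
  ^ (up): (row=5, col=2) -> (row=4, col=2)
  ^ (up): (row=4, col=2) -> (row=3, col=2)
  v (down): (row=3, col=2) -> (row=4, col=2)
  v (down): (row=4, col=2) -> (row=5, col=2)
  ^ (up): (row=5, col=2) -> (row=4, col=2)
  v (down): (row=4, col=2) -> (row=5, col=2)
  > (right): (row=5, col=2) -> (row=5, col=0)
  > (right): (row=5, col=0) -> (row=5, col=1)
Final: (row=5, col=1)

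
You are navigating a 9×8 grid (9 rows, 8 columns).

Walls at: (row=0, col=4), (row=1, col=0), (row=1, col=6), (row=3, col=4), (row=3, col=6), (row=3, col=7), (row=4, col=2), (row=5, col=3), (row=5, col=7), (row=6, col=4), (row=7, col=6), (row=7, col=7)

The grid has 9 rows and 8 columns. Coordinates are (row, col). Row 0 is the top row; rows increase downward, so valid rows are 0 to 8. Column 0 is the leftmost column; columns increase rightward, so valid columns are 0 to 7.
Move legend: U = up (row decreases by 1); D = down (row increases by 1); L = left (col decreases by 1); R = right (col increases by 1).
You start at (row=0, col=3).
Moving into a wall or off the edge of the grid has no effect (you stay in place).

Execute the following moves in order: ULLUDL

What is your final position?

Start: (row=0, col=3)
  U (up): blocked, stay at (row=0, col=3)
  L (left): (row=0, col=3) -> (row=0, col=2)
  L (left): (row=0, col=2) -> (row=0, col=1)
  U (up): blocked, stay at (row=0, col=1)
  D (down): (row=0, col=1) -> (row=1, col=1)
  L (left): blocked, stay at (row=1, col=1)
Final: (row=1, col=1)

Answer: Final position: (row=1, col=1)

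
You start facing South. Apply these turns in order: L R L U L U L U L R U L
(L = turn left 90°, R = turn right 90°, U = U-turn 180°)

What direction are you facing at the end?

Answer: Final heading: South

Derivation:
Start: South
  L (left (90° counter-clockwise)) -> East
  R (right (90° clockwise)) -> South
  L (left (90° counter-clockwise)) -> East
  U (U-turn (180°)) -> West
  L (left (90° counter-clockwise)) -> South
  U (U-turn (180°)) -> North
  L (left (90° counter-clockwise)) -> West
  U (U-turn (180°)) -> East
  L (left (90° counter-clockwise)) -> North
  R (right (90° clockwise)) -> East
  U (U-turn (180°)) -> West
  L (left (90° counter-clockwise)) -> South
Final: South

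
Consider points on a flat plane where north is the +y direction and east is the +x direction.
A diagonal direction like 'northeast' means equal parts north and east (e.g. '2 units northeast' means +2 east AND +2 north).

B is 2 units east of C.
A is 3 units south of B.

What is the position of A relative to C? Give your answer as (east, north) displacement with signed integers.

Answer: A is at (east=2, north=-3) relative to C.

Derivation:
Place C at the origin (east=0, north=0).
  B is 2 units east of C: delta (east=+2, north=+0); B at (east=2, north=0).
  A is 3 units south of B: delta (east=+0, north=-3); A at (east=2, north=-3).
Therefore A relative to C: (east=2, north=-3).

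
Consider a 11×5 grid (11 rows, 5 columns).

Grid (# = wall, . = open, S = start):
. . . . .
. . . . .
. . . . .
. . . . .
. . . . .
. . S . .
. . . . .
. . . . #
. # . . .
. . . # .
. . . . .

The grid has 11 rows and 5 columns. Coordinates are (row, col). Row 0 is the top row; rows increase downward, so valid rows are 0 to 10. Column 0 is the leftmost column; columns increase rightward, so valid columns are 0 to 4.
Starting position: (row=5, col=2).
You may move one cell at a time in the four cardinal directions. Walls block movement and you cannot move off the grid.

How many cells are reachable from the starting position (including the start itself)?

Answer: Reachable cells: 52

Derivation:
BFS flood-fill from (row=5, col=2):
  Distance 0: (row=5, col=2)
  Distance 1: (row=4, col=2), (row=5, col=1), (row=5, col=3), (row=6, col=2)
  Distance 2: (row=3, col=2), (row=4, col=1), (row=4, col=3), (row=5, col=0), (row=5, col=4), (row=6, col=1), (row=6, col=3), (row=7, col=2)
  Distance 3: (row=2, col=2), (row=3, col=1), (row=3, col=3), (row=4, col=0), (row=4, col=4), (row=6, col=0), (row=6, col=4), (row=7, col=1), (row=7, col=3), (row=8, col=2)
  Distance 4: (row=1, col=2), (row=2, col=1), (row=2, col=3), (row=3, col=0), (row=3, col=4), (row=7, col=0), (row=8, col=3), (row=9, col=2)
  Distance 5: (row=0, col=2), (row=1, col=1), (row=1, col=3), (row=2, col=0), (row=2, col=4), (row=8, col=0), (row=8, col=4), (row=9, col=1), (row=10, col=2)
  Distance 6: (row=0, col=1), (row=0, col=3), (row=1, col=0), (row=1, col=4), (row=9, col=0), (row=9, col=4), (row=10, col=1), (row=10, col=3)
  Distance 7: (row=0, col=0), (row=0, col=4), (row=10, col=0), (row=10, col=4)
Total reachable: 52 (grid has 52 open cells total)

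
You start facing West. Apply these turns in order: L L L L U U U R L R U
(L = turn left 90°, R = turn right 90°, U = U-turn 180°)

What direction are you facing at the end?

Start: West
  L (left (90° counter-clockwise)) -> South
  L (left (90° counter-clockwise)) -> East
  L (left (90° counter-clockwise)) -> North
  L (left (90° counter-clockwise)) -> West
  U (U-turn (180°)) -> East
  U (U-turn (180°)) -> West
  U (U-turn (180°)) -> East
  R (right (90° clockwise)) -> South
  L (left (90° counter-clockwise)) -> East
  R (right (90° clockwise)) -> South
  U (U-turn (180°)) -> North
Final: North

Answer: Final heading: North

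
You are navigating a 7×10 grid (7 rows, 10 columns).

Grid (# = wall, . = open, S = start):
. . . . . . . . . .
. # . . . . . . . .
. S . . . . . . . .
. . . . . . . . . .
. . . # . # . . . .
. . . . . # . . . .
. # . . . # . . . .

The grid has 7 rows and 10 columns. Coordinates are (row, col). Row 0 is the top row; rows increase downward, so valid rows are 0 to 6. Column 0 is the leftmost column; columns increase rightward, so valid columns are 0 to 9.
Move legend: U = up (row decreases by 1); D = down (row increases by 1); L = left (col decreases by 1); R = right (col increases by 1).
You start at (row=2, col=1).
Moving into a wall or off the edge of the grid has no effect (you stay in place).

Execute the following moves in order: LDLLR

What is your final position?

Start: (row=2, col=1)
  L (left): (row=2, col=1) -> (row=2, col=0)
  D (down): (row=2, col=0) -> (row=3, col=0)
  L (left): blocked, stay at (row=3, col=0)
  L (left): blocked, stay at (row=3, col=0)
  R (right): (row=3, col=0) -> (row=3, col=1)
Final: (row=3, col=1)

Answer: Final position: (row=3, col=1)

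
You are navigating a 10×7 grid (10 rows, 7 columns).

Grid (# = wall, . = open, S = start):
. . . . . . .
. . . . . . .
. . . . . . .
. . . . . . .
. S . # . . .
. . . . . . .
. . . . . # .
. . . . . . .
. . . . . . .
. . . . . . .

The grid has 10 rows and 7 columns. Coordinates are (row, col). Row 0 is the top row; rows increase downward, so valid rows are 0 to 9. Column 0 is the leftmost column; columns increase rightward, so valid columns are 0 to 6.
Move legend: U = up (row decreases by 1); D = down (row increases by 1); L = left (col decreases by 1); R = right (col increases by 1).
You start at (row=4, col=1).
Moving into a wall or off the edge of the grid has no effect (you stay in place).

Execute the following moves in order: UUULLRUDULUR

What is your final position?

Answer: Final position: (row=0, col=1)

Derivation:
Start: (row=4, col=1)
  U (up): (row=4, col=1) -> (row=3, col=1)
  U (up): (row=3, col=1) -> (row=2, col=1)
  U (up): (row=2, col=1) -> (row=1, col=1)
  L (left): (row=1, col=1) -> (row=1, col=0)
  L (left): blocked, stay at (row=1, col=0)
  R (right): (row=1, col=0) -> (row=1, col=1)
  U (up): (row=1, col=1) -> (row=0, col=1)
  D (down): (row=0, col=1) -> (row=1, col=1)
  U (up): (row=1, col=1) -> (row=0, col=1)
  L (left): (row=0, col=1) -> (row=0, col=0)
  U (up): blocked, stay at (row=0, col=0)
  R (right): (row=0, col=0) -> (row=0, col=1)
Final: (row=0, col=1)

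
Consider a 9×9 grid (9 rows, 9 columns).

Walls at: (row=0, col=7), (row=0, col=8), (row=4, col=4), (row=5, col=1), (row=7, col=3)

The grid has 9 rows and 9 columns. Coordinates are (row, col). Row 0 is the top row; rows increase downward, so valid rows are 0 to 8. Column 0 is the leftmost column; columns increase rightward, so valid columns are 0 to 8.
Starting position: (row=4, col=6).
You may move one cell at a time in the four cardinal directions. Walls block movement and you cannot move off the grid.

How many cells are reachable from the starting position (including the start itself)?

BFS flood-fill from (row=4, col=6):
  Distance 0: (row=4, col=6)
  Distance 1: (row=3, col=6), (row=4, col=5), (row=4, col=7), (row=5, col=6)
  Distance 2: (row=2, col=6), (row=3, col=5), (row=3, col=7), (row=4, col=8), (row=5, col=5), (row=5, col=7), (row=6, col=6)
  Distance 3: (row=1, col=6), (row=2, col=5), (row=2, col=7), (row=3, col=4), (row=3, col=8), (row=5, col=4), (row=5, col=8), (row=6, col=5), (row=6, col=7), (row=7, col=6)
  Distance 4: (row=0, col=6), (row=1, col=5), (row=1, col=7), (row=2, col=4), (row=2, col=8), (row=3, col=3), (row=5, col=3), (row=6, col=4), (row=6, col=8), (row=7, col=5), (row=7, col=7), (row=8, col=6)
  Distance 5: (row=0, col=5), (row=1, col=4), (row=1, col=8), (row=2, col=3), (row=3, col=2), (row=4, col=3), (row=5, col=2), (row=6, col=3), (row=7, col=4), (row=7, col=8), (row=8, col=5), (row=8, col=7)
  Distance 6: (row=0, col=4), (row=1, col=3), (row=2, col=2), (row=3, col=1), (row=4, col=2), (row=6, col=2), (row=8, col=4), (row=8, col=8)
  Distance 7: (row=0, col=3), (row=1, col=2), (row=2, col=1), (row=3, col=0), (row=4, col=1), (row=6, col=1), (row=7, col=2), (row=8, col=3)
  Distance 8: (row=0, col=2), (row=1, col=1), (row=2, col=0), (row=4, col=0), (row=6, col=0), (row=7, col=1), (row=8, col=2)
  Distance 9: (row=0, col=1), (row=1, col=0), (row=5, col=0), (row=7, col=0), (row=8, col=1)
  Distance 10: (row=0, col=0), (row=8, col=0)
Total reachable: 76 (grid has 76 open cells total)

Answer: Reachable cells: 76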